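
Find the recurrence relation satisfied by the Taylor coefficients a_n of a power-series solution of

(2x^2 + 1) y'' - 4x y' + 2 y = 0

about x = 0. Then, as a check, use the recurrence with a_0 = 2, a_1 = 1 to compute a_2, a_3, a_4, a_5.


Substitute y = sum_n a_n x^n.
(1 + 2 x^2) y'' contributes (n+2)(n+1) a_{n+2} + 2 n(n-1) a_n at x^n.
-4 x y'(x) contributes -4 n a_n at x^n.
2 y(x) contributes 2 a_n at x^n.
Matching x^n: (n+2)(n+1) a_{n+2} + (2 n(n-1) - 4 n + 2) a_n = 0.
Thus a_{n+2} = (-2 n(n-1) + 4 n - 2) / ((n+1)(n+2)) * a_n.

Check with a_0 = 2, a_1 = 1 (apply the recurrence for n = 0, 1, 2, 3): a_0 = 2, a_1 = 1, a_2 = -2, a_3 = 1/3, a_4 = -1/3, a_5 = -1/30.

a_(n+2) = (-2 n(n-1) + 4 n - 2) / ((n+1)(n+2)) * a_n; check: a_0 = 2, a_1 = 1, a_2 = -2, a_3 = 1/3, a_4 = -1/3, a_5 = -1/30


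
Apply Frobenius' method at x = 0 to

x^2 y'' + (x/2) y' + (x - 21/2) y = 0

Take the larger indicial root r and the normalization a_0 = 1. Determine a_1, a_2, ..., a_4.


Write in Frobenius form y'' + (p(x)/x) y' + (q(x)/x^2) y = 0:
  p(x) = 1/2,  q(x) = x - 21/2.
Indicial equation: r(r-1) + (1/2) r + (-21/2) = 0 -> roots r_1 = 7/2, r_2 = -3.
Take r = r_1 = 7/2. Let y(x) = x^r sum_{n>=0} a_n x^n with a_0 = 1.
Substitute y = x^r sum a_n x^n and match x^{r+n}. The recurrence is
  D(n) a_n + 1 a_{n-1} = 0,  where D(n) = (r+n)(r+n-1) + (1/2)(r+n) + (-21/2).
  a_n = -1 / D(n) * a_{n-1}.
Since the indicial polynomial factors as (r - r_1)(r - r_2), D(n) = (r_1 + n - r_1)(r_1 + n - r_2) = n(n + 13/2).
Evaluating step by step (a_0 = 1):
  n = 1: D(1) = 1(1 + 13/2) = 15/2; numerator = -1(1) = -1; a_1 = (-1)/(15/2) = -2/15
  n = 2: D(2) = 2(2 + 13/2) = 17; numerator = -1(-2/15) = 2/15; a_2 = (2/15)/(17) = 2/255
  n = 3: D(3) = 3(3 + 13/2) = 57/2; numerator = -1(2/255) = -2/255; a_3 = (-2/255)/(57/2) = -4/14535
  n = 4: D(4) = 4(4 + 13/2) = 42; numerator = -1(-4/14535) = 4/14535; a_4 = (4/14535)/(42) = 2/305235

r = 7/2; a_0 = 1; a_1 = -2/15; a_2 = 2/255; a_3 = -4/14535; a_4 = 2/305235


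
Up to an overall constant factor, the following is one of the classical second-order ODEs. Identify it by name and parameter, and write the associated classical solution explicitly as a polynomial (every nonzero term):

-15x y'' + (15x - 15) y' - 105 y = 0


All three coefficients share the factor -15; dividing through by -15 gives  x y'' + (1 - x) y' + 7 y = 0.
This matches the Laguerre equation x y'' + (1 - x) y' + n y = 0 with n = 7; the polynomial solution is L_7(x).
With y = sum_k a_k x^k, matching x^k gives (k+1)k a_{k+1} + (k+1) a_{k+1} - k a_k + n a_k = 0, i.e. (k+1)^2 a_{k+1} = (k - n) a_k = (k - 7) a_k. The right side vanishes at k = 7, so the series terminates at degree 7.
Standard normalization L_n(0) = 1 gives a_0 = 1. Work upward with a_{k+1} = (k - 7) a_k / (k+1)^2:
  a_1 = (0 - 7)(1) / 1^2 = -7/1 = -7
  a_2 = (1 - 7)(-7) / 2^2 = 42/4 = 21/2
  a_3 = (2 - 7)(21/2) / 3^2 = (-105/2)/9 = -35/6
  a_4 = (3 - 7)(-35/6) / 4^2 = (70/3)/16 = 35/24
  a_5 = (4 - 7)(35/24) / 5^2 = (-35/8)/25 = -7/40
  a_6 = (5 - 7)(-7/40) / 6^2 = (7/20)/36 = 7/720
  a_7 = (6 - 7)(7/720) / 7^2 = (-7/720)/49 = -1/5040
Hence L_7(x) = -x^7/5040 + 7 x^6/720 - 7 x^5/40 + 35 x^4/24 - 35 x^3/6 + 21 x^2/2 - 7 x + 1.

L_7(x); series = -x^7/5040 + 7 x^6/720 - 7 x^5/40 + 35 x^4/24 - 35 x^3/6 + 21 x^2/2 - 7 x + 1


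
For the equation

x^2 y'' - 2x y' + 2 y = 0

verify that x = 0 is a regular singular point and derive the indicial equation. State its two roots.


Divide by x^2 to reach normal form y'' + P_1(x) y' + P_2(x) y = 0 with P_1(x) = -2/x and P_2(x) = 2/x^2.
x = 0 is a singular point because the y'-coefficient -2/x has a pole at x = 0 and the y-coefficient 2/x^2 has a pole at x = 0.
It is a regular singular point because x P_1(x) = p(x) = -2 and x^2 P_2(x) = q(x) = 2 are polynomials, hence analytic at x = 0.
p(0) = -2,  q(0) = 2.
Indicial equation: r(r-1) + p(0) r + q(0) = 0, i.e. r^2 + (p(0) - 1) r + q(0) = 0, i.e. r^2 - 3 r + 2 = 0.
Discriminant: (-3)^2 - 4(2) = 1, so r = (3 ± 1)/2.
Solving: r_1 = 2, r_2 = 1.

indicial: r^2 - 3 r + 2 = 0; roots r_1 = 2, r_2 = 1


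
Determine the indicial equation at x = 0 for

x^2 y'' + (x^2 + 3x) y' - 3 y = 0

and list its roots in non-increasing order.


Divide by x^2 to reach normal form y'' + P_1(x) y' + P_2(x) y = 0 with P_1(x) = 1 + 3/x and P_2(x) = -3/x^2.
x = 0 is a singular point because the y'-coefficient 1 + 3/x has a pole at x = 0 and the y-coefficient -3/x^2 has a pole at x = 0.
It is a regular singular point because x P_1(x) = p(x) = x + 3 and x^2 P_2(x) = q(x) = -3 are polynomials, hence analytic at x = 0.
p(0) = 3,  q(0) = -3.
Indicial equation: r(r-1) + p(0) r + q(0) = 0, i.e. r^2 + (p(0) - 1) r + q(0) = 0, i.e. r^2 + 2 r - 3 = 0.
Discriminant: (2)^2 - 4(-3) = 16, so r = (-2 ± 4)/2.
Solving: r_1 = 1, r_2 = -3.

indicial: r^2 + 2 r - 3 = 0; roots r_1 = 1, r_2 = -3


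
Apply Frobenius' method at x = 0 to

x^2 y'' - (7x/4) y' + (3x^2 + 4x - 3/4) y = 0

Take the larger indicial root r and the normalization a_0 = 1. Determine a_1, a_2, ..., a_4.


Write in Frobenius form y'' + (p(x)/x) y' + (q(x)/x^2) y = 0:
  p(x) = -7/4,  q(x) = 3x^2 + 4x - 3/4.
Indicial equation: r(r-1) + (-7/4) r + (-3/4) = 0 -> roots r_1 = 3, r_2 = -1/4.
Take r = r_1 = 3. Let y(x) = x^r sum_{n>=0} a_n x^n with a_0 = 1.
Substitute y = x^r sum a_n x^n and match x^{r+n}. The recurrence is
  D(n) a_n + 4 a_{n-1} + 3 a_{n-2} = 0,  where D(n) = (r+n)(r+n-1) + (-7/4)(r+n) + (-3/4).
  a_n = [-4 a_{n-1} - 3 a_{n-2}] / D(n).
Since the indicial polynomial factors as (r - r_1)(r - r_2), D(n) = (r_1 + n - r_1)(r_1 + n - r_2) = n(n + 13/4).
Evaluating step by step (a_0 = 1):
  n = 1: D(1) = 1(1 + 13/4) = 17/4; numerator = -4(1) = -4; a_1 = (-4)/(17/4) = -16/17
  n = 2: D(2) = 2(2 + 13/4) = 21/2; numerator = -4(-16/17) - 3(1) = 13/17; a_2 = (13/17)/(21/2) = 26/357
  n = 3: D(3) = 3(3 + 13/4) = 75/4; numerator = -4(26/357) - 3(-16/17) = 904/357; a_3 = (904/357)/(75/4) = 3616/26775
  n = 4: D(4) = 4(4 + 13/4) = 29; numerator = -4(3616/26775) - 3(26/357) = -2902/3825; a_4 = (-2902/3825)/(29) = -2902/110925

r = 3; a_0 = 1; a_1 = -16/17; a_2 = 26/357; a_3 = 3616/26775; a_4 = -2902/110925


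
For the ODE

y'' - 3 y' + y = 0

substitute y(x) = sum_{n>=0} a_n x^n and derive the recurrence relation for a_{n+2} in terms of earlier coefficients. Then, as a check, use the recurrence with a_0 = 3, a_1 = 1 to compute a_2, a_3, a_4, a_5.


Substitute y = sum_n a_n x^n.
y''(x) has coefficient (n+2)(n+1) a_{n+2} at x^n;
-3 y'(x) has coefficient -3 (n+1) a_{n+1} at x^n;
y(x) has coefficient 1 a_n at x^n.
Matching x^n: (n+2)(n+1) a_{n+2} - 3 (n+1) a_{n+1} + 1 a_n = 0.
Thus a_{n+2} = [3 (n+1) a_{n+1} - 1 a_n] / ((n+1)(n+2)).

Check with a_0 = 3, a_1 = 1 (apply the recurrence for n = 0, 1, 2, 3): a_0 = 3, a_1 = 1, a_2 = 0, a_3 = -1/6, a_4 = -1/8, a_5 = -1/15.

a_(n+2) = [3 (n+1) a_(n+1) - 1 a_n] / ((n+1)(n+2)); check: a_0 = 3, a_1 = 1, a_2 = 0, a_3 = -1/6, a_4 = -1/8, a_5 = -1/15


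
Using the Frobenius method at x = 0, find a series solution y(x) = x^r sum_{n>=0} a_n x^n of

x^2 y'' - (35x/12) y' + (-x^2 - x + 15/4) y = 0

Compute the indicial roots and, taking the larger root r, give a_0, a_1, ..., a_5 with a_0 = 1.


Write in Frobenius form y'' + (p(x)/x) y' + (q(x)/x^2) y = 0:
  p(x) = -35/12,  q(x) = -x^2 - x + 15/4.
Indicial equation: r(r-1) + (-35/12) r + (15/4) = 0 -> roots r_1 = 9/4, r_2 = 5/3.
Take r = r_1 = 9/4. Let y(x) = x^r sum_{n>=0} a_n x^n with a_0 = 1.
Substitute y = x^r sum a_n x^n and match x^{r+n}. The recurrence is
  D(n) a_n - 1 a_{n-1} - 1 a_{n-2} = 0,  where D(n) = (r+n)(r+n-1) + (-35/12)(r+n) + (15/4).
  a_n = [1 a_{n-1} + 1 a_{n-2}] / D(n).
Since the indicial polynomial factors as (r - r_1)(r - r_2), D(n) = (r_1 + n - r_1)(r_1 + n - r_2) = n(n + 7/12).
Evaluating step by step (a_0 = 1):
  n = 1: D(1) = 1(1 + 7/12) = 19/12; numerator = 1(1) = 1; a_1 = (1)/(19/12) = 12/19
  n = 2: D(2) = 2(2 + 7/12) = 31/6; numerator = 1(12/19) + 1(1) = 31/19; a_2 = (31/19)/(31/6) = 6/19
  n = 3: D(3) = 3(3 + 7/12) = 43/4; numerator = 1(6/19) + 1(12/19) = 18/19; a_3 = (18/19)/(43/4) = 72/817
  n = 4: D(4) = 4(4 + 7/12) = 55/3; numerator = 1(72/817) + 1(6/19) = 330/817; a_4 = (330/817)/(55/3) = 18/817
  n = 5: D(5) = 5(5 + 7/12) = 335/12; numerator = 1(18/817) + 1(72/817) = 90/817; a_5 = (90/817)/(335/12) = 216/54739

r = 9/4; a_0 = 1; a_1 = 12/19; a_2 = 6/19; a_3 = 72/817; a_4 = 18/817; a_5 = 216/54739


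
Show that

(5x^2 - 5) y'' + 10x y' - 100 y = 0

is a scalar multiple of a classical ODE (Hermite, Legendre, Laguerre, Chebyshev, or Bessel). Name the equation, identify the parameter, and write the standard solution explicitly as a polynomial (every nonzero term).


All three coefficients share the factor -5; dividing through by -5 gives  (1 - x^2) y'' - 2x y' + 20 y = 0.
This matches the Legendre equation (1 - x^2) y'' - 2x y' + n(n+1) y = 0 (note the -2x y' term) with n(n+1) = 20, so n = 4; the polynomial solution is P_4(x).
With y = sum_k a_k x^k, matching x^k gives (k+2)(k+1) a_{k+2} = [k(k+1) - n(n+1)] a_k = (k - 4)(k + 5) a_k. The right side vanishes at k = 4, so the series with the parity of 4 terminates at degree 4.
Standard normalization (P_n(1) = 1): leading coefficient (2n)!/(2^n (n!)^2) = 40320/(16*576) = 35/8, so a_4 = 35/8. Work downward with a_k = (k+1)(k+2) a_{k+2} / ((k - 4)(k + 5)):
  a_2 = (3)(4)(35/8) / ((2 - 4)(2 + 5)) = (105/2)/(-14) = -15/4
  a_0 = (1)(2)(-15/4) / ((0 - 4)(0 + 5)) = (-15/2)/(-20) = 3/8
Hence P_4(x) = 35 x^4/8 - 15 x^2/4 + 3/8.

P_4(x); series = 35 x^4/8 - 15 x^2/4 + 3/8


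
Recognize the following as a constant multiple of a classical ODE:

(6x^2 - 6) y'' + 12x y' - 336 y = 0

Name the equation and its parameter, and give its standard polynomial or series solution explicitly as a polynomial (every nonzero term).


All three coefficients share the factor -6; dividing through by -6 gives  (1 - x^2) y'' - 2x y' + 56 y = 0.
This matches the Legendre equation (1 - x^2) y'' - 2x y' + n(n+1) y = 0 (note the -2x y' term) with n(n+1) = 56, so n = 7; the polynomial solution is P_7(x).
With y = sum_k a_k x^k, matching x^k gives (k+2)(k+1) a_{k+2} = [k(k+1) - n(n+1)] a_k = (k - 7)(k + 8) a_k. The right side vanishes at k = 7, so the series with the parity of 7 terminates at degree 7.
Standard normalization (P_n(1) = 1): leading coefficient (2n)!/(2^n (n!)^2) = 87178291200/(128*25401600) = 429/16, so a_7 = 429/16. Work downward with a_k = (k+1)(k+2) a_{k+2} / ((k - 7)(k + 8)):
  a_5 = (6)(7)(429/16) / ((5 - 7)(5 + 8)) = (9009/8)/(-26) = -693/16
  a_3 = (4)(5)(-693/16) / ((3 - 7)(3 + 8)) = (-3465/4)/(-44) = 315/16
  a_1 = (2)(3)(315/16) / ((1 - 7)(1 + 8)) = (945/8)/(-54) = -35/16
Hence P_7(x) = 429 x^7/16 - 693 x^5/16 + 315 x^3/16 - 35 x/16.

P_7(x); series = 429 x^7/16 - 693 x^5/16 + 315 x^3/16 - 35 x/16


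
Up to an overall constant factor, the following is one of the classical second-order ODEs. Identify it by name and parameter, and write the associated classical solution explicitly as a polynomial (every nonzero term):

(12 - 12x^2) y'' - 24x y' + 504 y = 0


All three coefficients share the factor 12; dividing through by 12 gives  (1 - x^2) y'' - 2x y' + 42 y = 0.
This matches the Legendre equation (1 - x^2) y'' - 2x y' + n(n+1) y = 0 (note the -2x y' term) with n(n+1) = 42, so n = 6; the polynomial solution is P_6(x).
With y = sum_k a_k x^k, matching x^k gives (k+2)(k+1) a_{k+2} = [k(k+1) - n(n+1)] a_k = (k - 6)(k + 7) a_k. The right side vanishes at k = 6, so the series with the parity of 6 terminates at degree 6.
Standard normalization (P_n(1) = 1): leading coefficient (2n)!/(2^n (n!)^2) = 479001600/(64*518400) = 231/16, so a_6 = 231/16. Work downward with a_k = (k+1)(k+2) a_{k+2} / ((k - 6)(k + 7)):
  a_4 = (5)(6)(231/16) / ((4 - 6)(4 + 7)) = (3465/8)/(-22) = -315/16
  a_2 = (3)(4)(-315/16) / ((2 - 6)(2 + 7)) = (-945/4)/(-36) = 105/16
  a_0 = (1)(2)(105/16) / ((0 - 6)(0 + 7)) = (105/8)/(-42) = -5/16
Hence P_6(x) = 231 x^6/16 - 315 x^4/16 + 105 x^2/16 - 5/16.

P_6(x); series = 231 x^6/16 - 315 x^4/16 + 105 x^2/16 - 5/16


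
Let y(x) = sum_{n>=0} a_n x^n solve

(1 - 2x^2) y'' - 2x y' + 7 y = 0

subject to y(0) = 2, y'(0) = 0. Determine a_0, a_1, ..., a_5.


Ansatz: y(x) = sum_{n>=0} a_n x^n, so y'(x) = sum_{n>=1} n a_n x^(n-1) and y''(x) = sum_{n>=2} n(n-1) a_n x^(n-2).
Substitute into P(x) y'' + Q(x) y' + R(x) y = 0 with P(x) = 1 - 2x^2, Q(x) = -2x, R(x) = 7, and match powers of x.
Initial conditions: a_0 = 2, a_1 = 0.
Setting the coefficient of each power of x to zero and solving order by order (substituting the coefficients already found):
  x^0: 2 a_2 + 7 a_0 = 0  ->  2 a_2 = -7 a_0 = -14  ->  a_2 = -7
  x^1: 6 a_3 + 5 a_1 = 0  ->  6 a_3 = -5 a_1 = 0  ->  a_3 = 0
  x^2: 12 a_4 - a_2 = 0  ->  12 a_4 = a_2 = -7  ->  a_4 = -7/12
  x^3: 20 a_5 - 11 a_3 = 0  ->  20 a_5 = 11 a_3 = 0  ->  a_5 = 0
Truncated series: y(x) = 2 - 7 x^2 - (7/12) x^4 + O(x^6).

a_0 = 2; a_1 = 0; a_2 = -7; a_3 = 0; a_4 = -7/12; a_5 = 0


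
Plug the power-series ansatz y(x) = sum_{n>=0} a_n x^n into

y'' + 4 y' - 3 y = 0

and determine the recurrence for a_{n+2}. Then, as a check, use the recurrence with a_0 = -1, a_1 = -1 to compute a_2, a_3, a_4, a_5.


Substitute y = sum_n a_n x^n.
y''(x) has coefficient (n+2)(n+1) a_{n+2} at x^n;
4 y'(x) has coefficient 4 (n+1) a_{n+1} at x^n;
-3 y(x) has coefficient -3 a_n at x^n.
Matching x^n: (n+2)(n+1) a_{n+2} + 4 (n+1) a_{n+1} - 3 a_n = 0.
Thus a_{n+2} = [-4 (n+1) a_{n+1} + 3 a_n] / ((n+1)(n+2)).

Check with a_0 = -1, a_1 = -1 (apply the recurrence for n = 0, 1, 2, 3): a_0 = -1, a_1 = -1, a_2 = 1/2, a_3 = -7/6, a_4 = 31/24, a_5 = -29/24.

a_(n+2) = [-4 (n+1) a_(n+1) + 3 a_n] / ((n+1)(n+2)); check: a_0 = -1, a_1 = -1, a_2 = 1/2, a_3 = -7/6, a_4 = 31/24, a_5 = -29/24


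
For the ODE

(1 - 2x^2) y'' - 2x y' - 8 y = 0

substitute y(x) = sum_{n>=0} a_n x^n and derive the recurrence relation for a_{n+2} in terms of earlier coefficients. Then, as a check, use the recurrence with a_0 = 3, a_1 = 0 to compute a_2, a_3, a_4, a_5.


Substitute y = sum_n a_n x^n.
(1 - 2 x^2) y'' contributes (n+2)(n+1) a_{n+2} - 2 n(n-1) a_n at x^n.
-2 x y'(x) contributes -2 n a_n at x^n.
-8 y(x) contributes -8 a_n at x^n.
Matching x^n: (n+2)(n+1) a_{n+2} + (-2 n(n-1) - 2 n - 8) a_n = 0.
Thus a_{n+2} = (2 n(n-1) + 2 n + 8) / ((n+1)(n+2)) * a_n.

Check with a_0 = 3, a_1 = 0 (apply the recurrence for n = 0, 1, 2, 3): a_0 = 3, a_1 = 0, a_2 = 12, a_3 = 0, a_4 = 16, a_5 = 0.

a_(n+2) = (2 n(n-1) + 2 n + 8) / ((n+1)(n+2)) * a_n; check: a_0 = 3, a_1 = 0, a_2 = 12, a_3 = 0, a_4 = 16, a_5 = 0


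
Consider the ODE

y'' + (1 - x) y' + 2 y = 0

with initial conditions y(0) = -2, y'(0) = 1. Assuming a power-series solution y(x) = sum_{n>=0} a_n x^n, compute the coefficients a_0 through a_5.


Ansatz: y(x) = sum_{n>=0} a_n x^n, so y'(x) = sum_{n>=1} n a_n x^(n-1) and y''(x) = sum_{n>=2} n(n-1) a_n x^(n-2).
Substitute into P(x) y'' + Q(x) y' + R(x) y = 0 with P(x) = 1, Q(x) = 1 - x, R(x) = 2, and match powers of x.
Initial conditions: a_0 = -2, a_1 = 1.
Setting the coefficient of each power of x to zero and solving order by order (substituting the coefficients already found):
  x^0: 2 a_2 + a_1 + 2 a_0 = 0  ->  2 a_2 = -a_1 - 2 a_0 = 3  ->  a_2 = 3/2
  x^1: 6 a_3 + 2 a_2 + a_1 = 0  ->  6 a_3 = -2 a_2 - a_1 = -4  ->  a_3 = -2/3
  x^2: 12 a_4 + 3 a_3 = 0  ->  12 a_4 = -3 a_3 = 2  ->  a_4 = 1/6
  x^3: 20 a_5 + 4 a_4 - a_3 = 0  ->  20 a_5 = -4 a_4 + a_3 = -4/3  ->  a_5 = -1/15
Truncated series: y(x) = -2 + x + (3/2) x^2 - (2/3) x^3 + (1/6) x^4 - (1/15) x^5 + O(x^6).

a_0 = -2; a_1 = 1; a_2 = 3/2; a_3 = -2/3; a_4 = 1/6; a_5 = -1/15


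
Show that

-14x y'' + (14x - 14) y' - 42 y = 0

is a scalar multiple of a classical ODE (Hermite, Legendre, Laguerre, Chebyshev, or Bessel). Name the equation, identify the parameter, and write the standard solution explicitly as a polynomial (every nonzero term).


All three coefficients share the factor -14; dividing through by -14 gives  x y'' + (1 - x) y' + 3 y = 0.
This matches the Laguerre equation x y'' + (1 - x) y' + n y = 0 with n = 3; the polynomial solution is L_3(x).
With y = sum_k a_k x^k, matching x^k gives (k+1)k a_{k+1} + (k+1) a_{k+1} - k a_k + n a_k = 0, i.e. (k+1)^2 a_{k+1} = (k - n) a_k = (k - 3) a_k. The right side vanishes at k = 3, so the series terminates at degree 3.
Standard normalization L_n(0) = 1 gives a_0 = 1. Work upward with a_{k+1} = (k - 3) a_k / (k+1)^2:
  a_1 = (0 - 3)(1) / 1^2 = -3/1 = -3
  a_2 = (1 - 3)(-3) / 2^2 = 6/4 = 3/2
  a_3 = (2 - 3)(3/2) / 3^2 = (-3/2)/9 = -1/6
Hence L_3(x) = -x^3/6 + 3 x^2/2 - 3 x + 1.

L_3(x); series = -x^3/6 + 3 x^2/2 - 3 x + 1


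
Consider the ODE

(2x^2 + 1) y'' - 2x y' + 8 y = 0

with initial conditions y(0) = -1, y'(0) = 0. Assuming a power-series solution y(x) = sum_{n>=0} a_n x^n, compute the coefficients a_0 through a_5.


Ansatz: y(x) = sum_{n>=0} a_n x^n, so y'(x) = sum_{n>=1} n a_n x^(n-1) and y''(x) = sum_{n>=2} n(n-1) a_n x^(n-2).
Substitute into P(x) y'' + Q(x) y' + R(x) y = 0 with P(x) = 2x^2 + 1, Q(x) = -2x, R(x) = 8, and match powers of x.
Initial conditions: a_0 = -1, a_1 = 0.
Setting the coefficient of each power of x to zero and solving order by order (substituting the coefficients already found):
  x^0: 2 a_2 + 8 a_0 = 0  ->  2 a_2 = -8 a_0 = 8  ->  a_2 = 4
  x^1: 6 a_3 + 6 a_1 = 0  ->  6 a_3 = -6 a_1 = 0  ->  a_3 = 0
  x^2: 12 a_4 + 8 a_2 = 0  ->  12 a_4 = -8 a_2 = -32  ->  a_4 = -8/3
  x^3: 20 a_5 + 14 a_3 = 0  ->  20 a_5 = -14 a_3 = 0  ->  a_5 = 0
Truncated series: y(x) = -1 + 4 x^2 - (8/3) x^4 + O(x^6).

a_0 = -1; a_1 = 0; a_2 = 4; a_3 = 0; a_4 = -8/3; a_5 = 0


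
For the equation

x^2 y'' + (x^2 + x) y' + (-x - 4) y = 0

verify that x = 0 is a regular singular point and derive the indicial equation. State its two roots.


Divide by x^2 to reach normal form y'' + P_1(x) y' + P_2(x) y = 0 with P_1(x) = 1 + 1/x and P_2(x) = -1/x - 4/x^2.
x = 0 is a singular point because the y'-coefficient 1 + 1/x has a pole at x = 0 and the y-coefficient -1/x - 4/x^2 has a pole at x = 0.
It is a regular singular point because x P_1(x) = p(x) = x + 1 and x^2 P_2(x) = q(x) = -x - 4 are polynomials, hence analytic at x = 0.
p(0) = 1,  q(0) = -4.
Indicial equation: r(r-1) + p(0) r + q(0) = 0, i.e. r^2 + (p(0) - 1) r + q(0) = 0, i.e. r^2 - 4 = 0.
Discriminant: (0)^2 - 4(-4) = 16, so r = (0 ± 4)/2.
Solving: r_1 = 2, r_2 = -2.

indicial: r^2 - 4 = 0; roots r_1 = 2, r_2 = -2


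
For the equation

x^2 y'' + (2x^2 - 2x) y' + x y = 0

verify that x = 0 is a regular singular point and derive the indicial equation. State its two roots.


Divide by x^2 to reach normal form y'' + P_1(x) y' + P_2(x) y = 0 with P_1(x) = 2 - 2/x and P_2(x) = 1/x.
x = 0 is a singular point because the y'-coefficient 2 - 2/x has a pole at x = 0 and the y-coefficient 1/x has a pole at x = 0.
It is a regular singular point because x P_1(x) = p(x) = 2x - 2 and x^2 P_2(x) = q(x) = x are polynomials, hence analytic at x = 0.
p(0) = -2,  q(0) = 0.
Indicial equation: r(r-1) + p(0) r + q(0) = 0, i.e. r^2 + (p(0) - 1) r + q(0) = 0, i.e. r^2 - 3 r = 0.
Discriminant: (-3)^2 - 4(0) = 9, so r = (3 ± 3)/2.
Solving: r_1 = 3, r_2 = 0.

indicial: r^2 - 3 r = 0; roots r_1 = 3, r_2 = 0


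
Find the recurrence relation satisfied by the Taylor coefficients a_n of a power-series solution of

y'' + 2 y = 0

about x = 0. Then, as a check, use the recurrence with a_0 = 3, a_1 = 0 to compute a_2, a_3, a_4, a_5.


Substitute y = sum_n a_n x^n into y'' + (const) y = 0.
y''(x) = sum_{n>=0} (n+2)(n+1) a_{n+2} x^n.
The ODE becomes sum_n [(n+2)(n+1) a_{n+2} + 2 a_n] x^n = 0.
Setting each coefficient to zero gives the recurrence:
  (n+2)(n+1) a_{n+2} + 2 a_n = 0,
  a_{n+2} = -2 / ((n+1)(n+2)) a_n.

Check with a_0 = 3, a_1 = 0 (apply the recurrence for n = 0, 1, 2, 3): a_0 = 3, a_1 = 0, a_2 = -3, a_3 = 0, a_4 = 1/2, a_5 = 0.

a_{n+2} = -2/((n+1)(n+2)) * a_n; check: a_0 = 3, a_1 = 0, a_2 = -3, a_3 = 0, a_4 = 1/2, a_5 = 0


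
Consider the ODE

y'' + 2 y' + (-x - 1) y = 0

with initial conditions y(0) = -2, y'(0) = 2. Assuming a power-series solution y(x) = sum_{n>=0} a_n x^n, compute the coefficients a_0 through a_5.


Ansatz: y(x) = sum_{n>=0} a_n x^n, so y'(x) = sum_{n>=1} n a_n x^(n-1) and y''(x) = sum_{n>=2} n(n-1) a_n x^(n-2).
Substitute into P(x) y'' + Q(x) y' + R(x) y = 0 with P(x) = 1, Q(x) = 2, R(x) = -x - 1, and match powers of x.
Initial conditions: a_0 = -2, a_1 = 2.
Setting the coefficient of each power of x to zero and solving order by order (substituting the coefficients already found):
  x^0: 2 a_2 + 2 a_1 - a_0 = 0  ->  2 a_2 = -2 a_1 + a_0 = -6  ->  a_2 = -3
  x^1: 6 a_3 + 4 a_2 - a_1 - a_0 = 0  ->  6 a_3 = -4 a_2 + a_1 + a_0 = 12  ->  a_3 = 2
  x^2: 12 a_4 + 6 a_3 - a_2 - a_1 = 0  ->  12 a_4 = -6 a_3 + a_2 + a_1 = -13  ->  a_4 = -13/12
  x^3: 20 a_5 + 8 a_4 - a_3 - a_2 = 0  ->  20 a_5 = -8 a_4 + a_3 + a_2 = 23/3  ->  a_5 = 23/60
Truncated series: y(x) = -2 + 2 x - 3 x^2 + 2 x^3 - (13/12) x^4 + (23/60) x^5 + O(x^6).

a_0 = -2; a_1 = 2; a_2 = -3; a_3 = 2; a_4 = -13/12; a_5 = 23/60


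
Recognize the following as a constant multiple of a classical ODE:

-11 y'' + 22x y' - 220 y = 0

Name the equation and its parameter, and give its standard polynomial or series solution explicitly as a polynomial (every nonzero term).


All three coefficients share the factor -11; dividing through by -11 gives  y'' - 2x y' + 20 y = 0.
This matches the Hermite equation y'' - 2x y' + 2n y = 0 with 2n = 20, so n = 10; the polynomial solution is H_10(x).
With y = sum_k a_k x^k, matching x^k gives (k+2)(k+1) a_{k+2} = 2(k - n) a_k = 2(k - 10) a_k. The right side vanishes at k = 10, so the series with the parity of 10 terminates at degree 10.
Standard normalization: leading coefficient of H_n is 2^n, so a_10 = 2^10 = 1024. Work downward with a_k = (k+1)(k+2) a_{k+2} / (2(k - n)):
  a_8 = (9)(10)(1024) / (2(8 - 10)) = 92160/(-4) = -23040
  a_6 = (7)(8)(-23040) / (2(6 - 10)) = -1290240/(-8) = 161280
  a_4 = (5)(6)(161280) / (2(4 - 10)) = 4838400/(-12) = -403200
  a_2 = (3)(4)(-403200) / (2(2 - 10)) = -4838400/(-16) = 302400
  a_0 = (1)(2)(302400) / (2(0 - 10)) = 604800/(-20) = -30240
Hence H_10(x) = 1024 x^10 - 23040 x^8 + 161280 x^6 - 403200 x^4 + 302400 x^2 - 30240.

H_10(x); series = 1024 x^10 - 23040 x^8 + 161280 x^6 - 403200 x^4 + 302400 x^2 - 30240


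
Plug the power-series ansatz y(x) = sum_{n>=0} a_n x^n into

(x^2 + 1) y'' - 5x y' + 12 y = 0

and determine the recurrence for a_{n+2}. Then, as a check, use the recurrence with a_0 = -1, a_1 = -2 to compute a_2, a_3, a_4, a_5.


Substitute y = sum_n a_n x^n.
(1 + 1 x^2) y'' contributes (n+2)(n+1) a_{n+2} + n(n-1) a_n at x^n.
-5 x y'(x) contributes -5 n a_n at x^n.
12 y(x) contributes 12 a_n at x^n.
Matching x^n: (n+2)(n+1) a_{n+2} + (n(n-1) - 5 n + 12) a_n = 0.
Thus a_{n+2} = (-n(n-1) + 5 n - 12) / ((n+1)(n+2)) * a_n.

Check with a_0 = -1, a_1 = -2 (apply the recurrence for n = 0, 1, 2, 3): a_0 = -1, a_1 = -2, a_2 = 6, a_3 = 7/3, a_4 = -2, a_5 = -7/20.

a_(n+2) = (-n(n-1) + 5 n - 12) / ((n+1)(n+2)) * a_n; check: a_0 = -1, a_1 = -2, a_2 = 6, a_3 = 7/3, a_4 = -2, a_5 = -7/20


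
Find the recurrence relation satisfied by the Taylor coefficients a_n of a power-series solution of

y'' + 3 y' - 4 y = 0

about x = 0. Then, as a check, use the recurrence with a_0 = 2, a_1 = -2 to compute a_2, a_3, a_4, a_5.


Substitute y = sum_n a_n x^n.
y''(x) has coefficient (n+2)(n+1) a_{n+2} at x^n;
3 y'(x) has coefficient 3 (n+1) a_{n+1} at x^n;
-4 y(x) has coefficient -4 a_n at x^n.
Matching x^n: (n+2)(n+1) a_{n+2} + 3 (n+1) a_{n+1} - 4 a_n = 0.
Thus a_{n+2} = [-3 (n+1) a_{n+1} + 4 a_n] / ((n+1)(n+2)).

Check with a_0 = 2, a_1 = -2 (apply the recurrence for n = 0, 1, 2, 3): a_0 = 2, a_1 = -2, a_2 = 7, a_3 = -25/3, a_4 = 103/12, a_5 = -409/60.

a_(n+2) = [-3 (n+1) a_(n+1) + 4 a_n] / ((n+1)(n+2)); check: a_0 = 2, a_1 = -2, a_2 = 7, a_3 = -25/3, a_4 = 103/12, a_5 = -409/60


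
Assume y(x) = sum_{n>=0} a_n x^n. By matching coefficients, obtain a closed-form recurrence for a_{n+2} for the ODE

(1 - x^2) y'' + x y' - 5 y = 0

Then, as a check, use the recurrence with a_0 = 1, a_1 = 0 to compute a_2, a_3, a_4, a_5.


Substitute y = sum_n a_n x^n.
(1 - 1 x^2) y'' contributes (n+2)(n+1) a_{n+2} - n(n-1) a_n at x^n.
x y'(x) contributes n a_n at x^n.
-5 y(x) contributes -5 a_n at x^n.
Matching x^n: (n+2)(n+1) a_{n+2} + (-n(n-1) + n - 5) a_n = 0.
Thus a_{n+2} = (n(n-1) - n + 5) / ((n+1)(n+2)) * a_n.

Check with a_0 = 1, a_1 = 0 (apply the recurrence for n = 0, 1, 2, 3): a_0 = 1, a_1 = 0, a_2 = 5/2, a_3 = 0, a_4 = 25/24, a_5 = 0.

a_(n+2) = (n(n-1) - n + 5) / ((n+1)(n+2)) * a_n; check: a_0 = 1, a_1 = 0, a_2 = 5/2, a_3 = 0, a_4 = 25/24, a_5 = 0


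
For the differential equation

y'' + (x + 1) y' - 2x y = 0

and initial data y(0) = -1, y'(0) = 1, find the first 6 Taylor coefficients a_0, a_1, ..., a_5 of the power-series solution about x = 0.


Ansatz: y(x) = sum_{n>=0} a_n x^n, so y'(x) = sum_{n>=1} n a_n x^(n-1) and y''(x) = sum_{n>=2} n(n-1) a_n x^(n-2).
Substitute into P(x) y'' + Q(x) y' + R(x) y = 0 with P(x) = 1, Q(x) = x + 1, R(x) = -2x, and match powers of x.
Initial conditions: a_0 = -1, a_1 = 1.
Setting the coefficient of each power of x to zero and solving order by order (substituting the coefficients already found):
  x^0: 2 a_2 + a_1 = 0  ->  2 a_2 = -a_1 = -1  ->  a_2 = -1/2
  x^1: 6 a_3 + 2 a_2 + a_1 - 2 a_0 = 0  ->  6 a_3 = -2 a_2 - a_1 + 2 a_0 = -2  ->  a_3 = -1/3
  x^2: 12 a_4 + 3 a_3 + 2 a_2 - 2 a_1 = 0  ->  12 a_4 = -3 a_3 - 2 a_2 + 2 a_1 = 4  ->  a_4 = 1/3
  x^3: 20 a_5 + 4 a_4 + 3 a_3 - 2 a_2 = 0  ->  20 a_5 = -4 a_4 - 3 a_3 + 2 a_2 = -4/3  ->  a_5 = -1/15
Truncated series: y(x) = -1 + x - (1/2) x^2 - (1/3) x^3 + (1/3) x^4 - (1/15) x^5 + O(x^6).

a_0 = -1; a_1 = 1; a_2 = -1/2; a_3 = -1/3; a_4 = 1/3; a_5 = -1/15


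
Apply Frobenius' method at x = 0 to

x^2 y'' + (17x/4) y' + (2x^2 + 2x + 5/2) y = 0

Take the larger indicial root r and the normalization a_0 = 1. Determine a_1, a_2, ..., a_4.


Write in Frobenius form y'' + (p(x)/x) y' + (q(x)/x^2) y = 0:
  p(x) = 17/4,  q(x) = 2x^2 + 2x + 5/2.
Indicial equation: r(r-1) + (17/4) r + (5/2) = 0 -> roots r_1 = -5/4, r_2 = -2.
Take r = r_1 = -5/4. Let y(x) = x^r sum_{n>=0} a_n x^n with a_0 = 1.
Substitute y = x^r sum a_n x^n and match x^{r+n}. The recurrence is
  D(n) a_n + 2 a_{n-1} + 2 a_{n-2} = 0,  where D(n) = (r+n)(r+n-1) + (17/4)(r+n) + (5/2).
  a_n = [-2 a_{n-1} - 2 a_{n-2}] / D(n).
Since the indicial polynomial factors as (r - r_1)(r - r_2), D(n) = (r_1 + n - r_1)(r_1 + n - r_2) = n(n + 3/4).
Evaluating step by step (a_0 = 1):
  n = 1: D(1) = 1(1 + 3/4) = 7/4; numerator = -2(1) = -2; a_1 = (-2)/(7/4) = -8/7
  n = 2: D(2) = 2(2 + 3/4) = 11/2; numerator = -2(-8/7) - 2(1) = 2/7; a_2 = (2/7)/(11/2) = 4/77
  n = 3: D(3) = 3(3 + 3/4) = 45/4; numerator = -2(4/77) - 2(-8/7) = 24/11; a_3 = (24/11)/(45/4) = 32/165
  n = 4: D(4) = 4(4 + 3/4) = 19; numerator = -2(32/165) - 2(4/77) = -568/1155; a_4 = (-568/1155)/(19) = -568/21945

r = -5/4; a_0 = 1; a_1 = -8/7; a_2 = 4/77; a_3 = 32/165; a_4 = -568/21945


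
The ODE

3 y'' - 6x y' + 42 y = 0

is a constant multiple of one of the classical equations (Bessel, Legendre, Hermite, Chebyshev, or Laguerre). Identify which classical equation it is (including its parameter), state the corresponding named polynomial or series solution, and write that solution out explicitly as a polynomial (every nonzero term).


All three coefficients share the factor 3; dividing through by 3 gives  y'' - 2x y' + 14 y = 0.
This matches the Hermite equation y'' - 2x y' + 2n y = 0 with 2n = 14, so n = 7; the polynomial solution is H_7(x).
With y = sum_k a_k x^k, matching x^k gives (k+2)(k+1) a_{k+2} = 2(k - n) a_k = 2(k - 7) a_k. The right side vanishes at k = 7, so the series with the parity of 7 terminates at degree 7.
Standard normalization: leading coefficient of H_n is 2^n, so a_7 = 2^7 = 128. Work downward with a_k = (k+1)(k+2) a_{k+2} / (2(k - n)):
  a_5 = (6)(7)(128) / (2(5 - 7)) = 5376/(-4) = -1344
  a_3 = (4)(5)(-1344) / (2(3 - 7)) = -26880/(-8) = 3360
  a_1 = (2)(3)(3360) / (2(1 - 7)) = 20160/(-12) = -1680
Hence H_7(x) = 128 x^7 - 1344 x^5 + 3360 x^3 - 1680 x.

H_7(x); series = 128 x^7 - 1344 x^5 + 3360 x^3 - 1680 x


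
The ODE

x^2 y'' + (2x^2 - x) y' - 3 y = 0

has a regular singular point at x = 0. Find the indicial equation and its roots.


Divide by x^2 to reach normal form y'' + P_1(x) y' + P_2(x) y = 0 with P_1(x) = 2 - 1/x and P_2(x) = -3/x^2.
x = 0 is a singular point because the y'-coefficient 2 - 1/x has a pole at x = 0 and the y-coefficient -3/x^2 has a pole at x = 0.
It is a regular singular point because x P_1(x) = p(x) = 2x - 1 and x^2 P_2(x) = q(x) = -3 are polynomials, hence analytic at x = 0.
p(0) = -1,  q(0) = -3.
Indicial equation: r(r-1) + p(0) r + q(0) = 0, i.e. r^2 + (p(0) - 1) r + q(0) = 0, i.e. r^2 - 2 r - 3 = 0.
Discriminant: (-2)^2 - 4(-3) = 16, so r = (2 ± 4)/2.
Solving: r_1 = 3, r_2 = -1.

indicial: r^2 - 2 r - 3 = 0; roots r_1 = 3, r_2 = -1


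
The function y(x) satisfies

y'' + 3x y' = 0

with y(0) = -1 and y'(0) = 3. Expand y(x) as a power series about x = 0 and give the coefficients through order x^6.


Ansatz: y(x) = sum_{n>=0} a_n x^n, so y'(x) = sum_{n>=1} n a_n x^(n-1) and y''(x) = sum_{n>=2} n(n-1) a_n x^(n-2).
Substitute into P(x) y'' + Q(x) y' + R(x) y = 0 with P(x) = 1, Q(x) = 3x, R(x) = 0, and match powers of x.
Initial conditions: a_0 = -1, a_1 = 3.
Setting the coefficient of each power of x to zero and solving order by order (substituting the coefficients already found):
  x^0: 2 a_2 = 0  ->  a_2 = 0
  x^1: 6 a_3 + 3 a_1 = 0  ->  6 a_3 = -3 a_1 = -9  ->  a_3 = -3/2
  x^2: 12 a_4 + 6 a_2 = 0  ->  12 a_4 = -6 a_2 = 0  ->  a_4 = 0
  x^3: 20 a_5 + 9 a_3 = 0  ->  20 a_5 = -9 a_3 = 27/2  ->  a_5 = 27/40
  x^4: 30 a_6 + 12 a_4 = 0  ->  30 a_6 = -12 a_4 = 0  ->  a_6 = 0
Truncated series: y(x) = -1 + 3 x - (3/2) x^3 + (27/40) x^5 + O(x^7).

a_0 = -1; a_1 = 3; a_2 = 0; a_3 = -3/2; a_4 = 0; a_5 = 27/40; a_6 = 0


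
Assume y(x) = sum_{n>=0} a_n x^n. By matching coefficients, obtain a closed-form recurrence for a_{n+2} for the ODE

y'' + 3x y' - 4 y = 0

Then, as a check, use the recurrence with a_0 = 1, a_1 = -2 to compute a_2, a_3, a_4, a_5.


Substitute y = sum_n a_n x^n.
y''(x) has coefficient (n+2)(n+1) a_{n+2} at x^n;
3 x y'(x) has coefficient 3 n a_n at x^n (shift);
-4 y(x) has coefficient -4 a_n at x^n.
Matching x^n: (n+2)(n+1) a_{n+2} + (3n - 4) a_n = 0.
Thus a_{n+2} = (-3n + 4) / ((n+1)(n+2)) * a_n.

Check with a_0 = 1, a_1 = -2 (apply the recurrence for n = 0, 1, 2, 3): a_0 = 1, a_1 = -2, a_2 = 2, a_3 = -1/3, a_4 = -1/3, a_5 = 1/12.

a_(n+2) = (-3n + 4) / ((n+1)(n+2)) * a_n; check: a_0 = 1, a_1 = -2, a_2 = 2, a_3 = -1/3, a_4 = -1/3, a_5 = 1/12


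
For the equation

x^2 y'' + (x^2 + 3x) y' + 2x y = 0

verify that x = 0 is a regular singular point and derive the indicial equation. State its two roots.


Divide by x^2 to reach normal form y'' + P_1(x) y' + P_2(x) y = 0 with P_1(x) = 1 + 3/x and P_2(x) = 2/x.
x = 0 is a singular point because the y'-coefficient 1 + 3/x has a pole at x = 0 and the y-coefficient 2/x has a pole at x = 0.
It is a regular singular point because x P_1(x) = p(x) = x + 3 and x^2 P_2(x) = q(x) = 2x are polynomials, hence analytic at x = 0.
p(0) = 3,  q(0) = 0.
Indicial equation: r(r-1) + p(0) r + q(0) = 0, i.e. r^2 + (p(0) - 1) r + q(0) = 0, i.e. r^2 + 2 r = 0.
Discriminant: (2)^2 - 4(0) = 4, so r = (-2 ± 2)/2.
Solving: r_1 = 0, r_2 = -2.

indicial: r^2 + 2 r = 0; roots r_1 = 0, r_2 = -2


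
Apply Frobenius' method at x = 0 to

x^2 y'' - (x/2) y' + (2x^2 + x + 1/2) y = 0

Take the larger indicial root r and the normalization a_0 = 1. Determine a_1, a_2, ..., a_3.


Write in Frobenius form y'' + (p(x)/x) y' + (q(x)/x^2) y = 0:
  p(x) = -1/2,  q(x) = 2x^2 + x + 1/2.
Indicial equation: r(r-1) + (-1/2) r + (1/2) = 0 -> roots r_1 = 1, r_2 = 1/2.
Take r = r_1 = 1. Let y(x) = x^r sum_{n>=0} a_n x^n with a_0 = 1.
Substitute y = x^r sum a_n x^n and match x^{r+n}. The recurrence is
  D(n) a_n + 1 a_{n-1} + 2 a_{n-2} = 0,  where D(n) = (r+n)(r+n-1) + (-1/2)(r+n) + (1/2).
  a_n = [-1 a_{n-1} - 2 a_{n-2}] / D(n).
Since the indicial polynomial factors as (r - r_1)(r - r_2), D(n) = (r_1 + n - r_1)(r_1 + n - r_2) = n(n + 1/2).
Evaluating step by step (a_0 = 1):
  n = 1: D(1) = 1(1 + 1/2) = 3/2; numerator = -1(1) = -1; a_1 = (-1)/(3/2) = -2/3
  n = 2: D(2) = 2(2 + 1/2) = 5; numerator = -1(-2/3) - 2(1) = -4/3; a_2 = (-4/3)/(5) = -4/15
  n = 3: D(3) = 3(3 + 1/2) = 21/2; numerator = -1(-4/15) - 2(-2/3) = 8/5; a_3 = (8/5)/(21/2) = 16/105

r = 1; a_0 = 1; a_1 = -2/3; a_2 = -4/15; a_3 = 16/105


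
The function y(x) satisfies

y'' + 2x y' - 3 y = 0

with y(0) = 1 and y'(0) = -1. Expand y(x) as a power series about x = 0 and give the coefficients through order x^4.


Ansatz: y(x) = sum_{n>=0} a_n x^n, so y'(x) = sum_{n>=1} n a_n x^(n-1) and y''(x) = sum_{n>=2} n(n-1) a_n x^(n-2).
Substitute into P(x) y'' + Q(x) y' + R(x) y = 0 with P(x) = 1, Q(x) = 2x, R(x) = -3, and match powers of x.
Initial conditions: a_0 = 1, a_1 = -1.
Setting the coefficient of each power of x to zero and solving order by order (substituting the coefficients already found):
  x^0: 2 a_2 - 3 a_0 = 0  ->  2 a_2 = 3 a_0 = 3  ->  a_2 = 3/2
  x^1: 6 a_3 - a_1 = 0  ->  6 a_3 = a_1 = -1  ->  a_3 = -1/6
  x^2: 12 a_4 + a_2 = 0  ->  12 a_4 = -a_2 = -3/2  ->  a_4 = -1/8
Truncated series: y(x) = 1 - x + (3/2) x^2 - (1/6) x^3 - (1/8) x^4 + O(x^5).

a_0 = 1; a_1 = -1; a_2 = 3/2; a_3 = -1/6; a_4 = -1/8


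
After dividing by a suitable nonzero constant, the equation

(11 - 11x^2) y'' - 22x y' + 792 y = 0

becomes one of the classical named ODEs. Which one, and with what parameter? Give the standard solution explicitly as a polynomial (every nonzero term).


All three coefficients share the factor 11; dividing through by 11 gives  (1 - x^2) y'' - 2x y' + 72 y = 0.
This matches the Legendre equation (1 - x^2) y'' - 2x y' + n(n+1) y = 0 (note the -2x y' term) with n(n+1) = 72, so n = 8; the polynomial solution is P_8(x).
With y = sum_k a_k x^k, matching x^k gives (k+2)(k+1) a_{k+2} = [k(k+1) - n(n+1)] a_k = (k - 8)(k + 9) a_k. The right side vanishes at k = 8, so the series with the parity of 8 terminates at degree 8.
Standard normalization (P_n(1) = 1): leading coefficient (2n)!/(2^n (n!)^2) = 20922789888000/(256*1625702400) = 6435/128, so a_8 = 6435/128. Work downward with a_k = (k+1)(k+2) a_{k+2} / ((k - 8)(k + 9)):
  a_6 = (7)(8)(6435/128) / ((6 - 8)(6 + 9)) = (45045/16)/(-30) = -3003/32
  a_4 = (5)(6)(-3003/32) / ((4 - 8)(4 + 9)) = (-45045/16)/(-52) = 3465/64
  a_2 = (3)(4)(3465/64) / ((2 - 8)(2 + 9)) = (10395/16)/(-66) = -315/32
  a_0 = (1)(2)(-315/32) / ((0 - 8)(0 + 9)) = (-315/16)/(-72) = 35/128
Hence P_8(x) = 6435 x^8/128 - 3003 x^6/32 + 3465 x^4/64 - 315 x^2/32 + 35/128.

P_8(x); series = 6435 x^8/128 - 3003 x^6/32 + 3465 x^4/64 - 315 x^2/32 + 35/128


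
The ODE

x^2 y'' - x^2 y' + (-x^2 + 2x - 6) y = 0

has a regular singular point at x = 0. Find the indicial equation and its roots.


Divide by x^2 to reach normal form y'' + P_1(x) y' + P_2(x) y = 0 with P_1(x) = -1 and P_2(x) = -1 + 2/x - 6/x^2.
x = 0 is a singular point because the y-coefficient -1 + 2/x - 6/x^2 has a pole at x = 0.
It is a regular singular point because x P_1(x) = p(x) = -x and x^2 P_2(x) = q(x) = -x^2 + 2x - 6 are polynomials, hence analytic at x = 0.
p(0) = 0,  q(0) = -6.
Indicial equation: r(r-1) + p(0) r + q(0) = 0, i.e. r^2 + (p(0) - 1) r + q(0) = 0, i.e. r^2 - 1 r - 6 = 0.
Discriminant: (-1)^2 - 4(-6) = 25, so r = (1 ± 5)/2.
Solving: r_1 = 3, r_2 = -2.

indicial: r^2 - 1 r - 6 = 0; roots r_1 = 3, r_2 = -2


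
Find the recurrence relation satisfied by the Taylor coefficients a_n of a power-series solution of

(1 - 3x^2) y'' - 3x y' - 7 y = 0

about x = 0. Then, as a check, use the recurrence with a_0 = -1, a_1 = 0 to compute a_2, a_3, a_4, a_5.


Substitute y = sum_n a_n x^n.
(1 - 3 x^2) y'' contributes (n+2)(n+1) a_{n+2} - 3 n(n-1) a_n at x^n.
-3 x y'(x) contributes -3 n a_n at x^n.
-7 y(x) contributes -7 a_n at x^n.
Matching x^n: (n+2)(n+1) a_{n+2} + (-3 n(n-1) - 3 n - 7) a_n = 0.
Thus a_{n+2} = (3 n(n-1) + 3 n + 7) / ((n+1)(n+2)) * a_n.

Check with a_0 = -1, a_1 = 0 (apply the recurrence for n = 0, 1, 2, 3): a_0 = -1, a_1 = 0, a_2 = -7/2, a_3 = 0, a_4 = -133/24, a_5 = 0.

a_(n+2) = (3 n(n-1) + 3 n + 7) / ((n+1)(n+2)) * a_n; check: a_0 = -1, a_1 = 0, a_2 = -7/2, a_3 = 0, a_4 = -133/24, a_5 = 0


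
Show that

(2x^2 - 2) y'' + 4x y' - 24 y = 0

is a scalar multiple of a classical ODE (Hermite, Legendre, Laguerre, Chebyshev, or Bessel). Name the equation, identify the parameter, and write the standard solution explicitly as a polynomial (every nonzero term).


All three coefficients share the factor -2; dividing through by -2 gives  (1 - x^2) y'' - 2x y' + 12 y = 0.
This matches the Legendre equation (1 - x^2) y'' - 2x y' + n(n+1) y = 0 (note the -2x y' term) with n(n+1) = 12, so n = 3; the polynomial solution is P_3(x).
With y = sum_k a_k x^k, matching x^k gives (k+2)(k+1) a_{k+2} = [k(k+1) - n(n+1)] a_k = (k - 3)(k + 4) a_k. The right side vanishes at k = 3, so the series with the parity of 3 terminates at degree 3.
Standard normalization (P_n(1) = 1): leading coefficient (2n)!/(2^n (n!)^2) = 720/(8*36) = 5/2, so a_3 = 5/2. Work downward with a_k = (k+1)(k+2) a_{k+2} / ((k - 3)(k + 4)):
  a_1 = (2)(3)(5/2) / ((1 - 3)(1 + 4)) = 15/(-10) = -3/2
Hence P_3(x) = 5 x^3/2 - 3 x/2.

P_3(x); series = 5 x^3/2 - 3 x/2


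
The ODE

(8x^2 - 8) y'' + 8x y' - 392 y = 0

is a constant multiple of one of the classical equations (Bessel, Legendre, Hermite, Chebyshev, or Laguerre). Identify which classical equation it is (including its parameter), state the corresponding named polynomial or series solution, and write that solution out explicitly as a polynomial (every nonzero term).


All three coefficients share the factor -8; dividing through by -8 gives  (1 - x^2) y'' - x y' + 49 y = 0.
This matches the Chebyshev equation (1 - x^2) y'' - x y' + n^2 y = 0 (note the -x y' term, not -2x y') with n^2 = 49, so n = 7; the polynomial solution is T_7(x).
With y = sum_k a_k x^k, matching x^k gives (k+2)(k+1) a_{k+2} = (k^2 - n^2) a_k = (k - 7)(k + 7) a_k. The right side vanishes at k = 7, so the series with the parity of 7 terminates at degree 7.
Standard normalization: leading coefficient of T_n is 2^(n-1), so a_7 = 2^6 = 64. Work downward with a_k = (k+1)(k+2) a_{k+2} / ((k - 7)(k + 7)):
  a_5 = (6)(7)(64) / ((5 - 7)(5 + 7)) = 2688/(-24) = -112
  a_3 = (4)(5)(-112) / ((3 - 7)(3 + 7)) = -2240/(-40) = 56
  a_1 = (2)(3)(56) / ((1 - 7)(1 + 7)) = 336/(-48) = -7
Hence T_7(x) = 64 x^7 - 112 x^5 + 56 x^3 - 7 x.

T_7(x); series = 64 x^7 - 112 x^5 + 56 x^3 - 7 x


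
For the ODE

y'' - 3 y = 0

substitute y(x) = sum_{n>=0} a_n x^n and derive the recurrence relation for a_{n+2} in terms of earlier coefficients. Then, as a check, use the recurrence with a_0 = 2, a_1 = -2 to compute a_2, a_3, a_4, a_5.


Substitute y = sum_n a_n x^n into y'' + (const) y = 0.
y''(x) = sum_{n>=0} (n+2)(n+1) a_{n+2} x^n.
The ODE becomes sum_n [(n+2)(n+1) a_{n+2} - 3 a_n] x^n = 0.
Setting each coefficient to zero gives the recurrence:
  (n+2)(n+1) a_{n+2} - 3 a_n = 0,
  a_{n+2} = 3 / ((n+1)(n+2)) a_n.

Check with a_0 = 2, a_1 = -2 (apply the recurrence for n = 0, 1, 2, 3): a_0 = 2, a_1 = -2, a_2 = 3, a_3 = -1, a_4 = 3/4, a_5 = -3/20.

a_{n+2} = 3/((n+1)(n+2)) * a_n; check: a_0 = 2, a_1 = -2, a_2 = 3, a_3 = -1, a_4 = 3/4, a_5 = -3/20


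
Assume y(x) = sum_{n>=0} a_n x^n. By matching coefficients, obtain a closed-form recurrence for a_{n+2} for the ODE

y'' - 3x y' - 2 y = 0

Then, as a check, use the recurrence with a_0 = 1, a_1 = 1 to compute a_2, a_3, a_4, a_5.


Substitute y = sum_n a_n x^n.
y''(x) has coefficient (n+2)(n+1) a_{n+2} at x^n;
-3 x y'(x) has coefficient -3 n a_n at x^n (shift);
-2 y(x) has coefficient -2 a_n at x^n.
Matching x^n: (n+2)(n+1) a_{n+2} + (-3n - 2) a_n = 0.
Thus a_{n+2} = (3n + 2) / ((n+1)(n+2)) * a_n.

Check with a_0 = 1, a_1 = 1 (apply the recurrence for n = 0, 1, 2, 3): a_0 = 1, a_1 = 1, a_2 = 1, a_3 = 5/6, a_4 = 2/3, a_5 = 11/24.

a_(n+2) = (3n + 2) / ((n+1)(n+2)) * a_n; check: a_0 = 1, a_1 = 1, a_2 = 1, a_3 = 5/6, a_4 = 2/3, a_5 = 11/24


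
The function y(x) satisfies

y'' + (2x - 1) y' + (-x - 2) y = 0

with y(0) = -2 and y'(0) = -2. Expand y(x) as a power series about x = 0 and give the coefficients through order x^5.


Ansatz: y(x) = sum_{n>=0} a_n x^n, so y'(x) = sum_{n>=1} n a_n x^(n-1) and y''(x) = sum_{n>=2} n(n-1) a_n x^(n-2).
Substitute into P(x) y'' + Q(x) y' + R(x) y = 0 with P(x) = 1, Q(x) = 2x - 1, R(x) = -x - 2, and match powers of x.
Initial conditions: a_0 = -2, a_1 = -2.
Setting the coefficient of each power of x to zero and solving order by order (substituting the coefficients already found):
  x^0: 2 a_2 - a_1 - 2 a_0 = 0  ->  2 a_2 = a_1 + 2 a_0 = -6  ->  a_2 = -3
  x^1: 6 a_3 - 2 a_2 - a_0 = 0  ->  6 a_3 = 2 a_2 + a_0 = -8  ->  a_3 = -4/3
  x^2: 12 a_4 - 3 a_3 + 2 a_2 - a_1 = 0  ->  12 a_4 = 3 a_3 - 2 a_2 + a_1 = 0  ->  a_4 = 0
  x^3: 20 a_5 - 4 a_4 + 4 a_3 - a_2 = 0  ->  20 a_5 = 4 a_4 - 4 a_3 + a_2 = 7/3  ->  a_5 = 7/60
Truncated series: y(x) = -2 - 2 x - 3 x^2 - (4/3) x^3 + (7/60) x^5 + O(x^6).

a_0 = -2; a_1 = -2; a_2 = -3; a_3 = -4/3; a_4 = 0; a_5 = 7/60
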